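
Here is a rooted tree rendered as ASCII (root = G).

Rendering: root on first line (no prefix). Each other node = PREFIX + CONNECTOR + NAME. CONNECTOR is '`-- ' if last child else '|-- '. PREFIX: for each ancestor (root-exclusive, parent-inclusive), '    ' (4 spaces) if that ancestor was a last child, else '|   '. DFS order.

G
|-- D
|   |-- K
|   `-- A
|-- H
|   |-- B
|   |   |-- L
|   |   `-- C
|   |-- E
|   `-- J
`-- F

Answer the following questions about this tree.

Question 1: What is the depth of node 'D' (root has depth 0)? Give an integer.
Path from root to D: G -> D
Depth = number of edges = 1

Answer: 1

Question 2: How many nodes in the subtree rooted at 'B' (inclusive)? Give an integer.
Answer: 3

Derivation:
Subtree rooted at B contains: B, C, L
Count = 3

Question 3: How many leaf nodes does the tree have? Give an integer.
Leaves (nodes with no children): A, C, E, F, J, K, L

Answer: 7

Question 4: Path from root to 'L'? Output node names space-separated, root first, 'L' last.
Walk down from root: G -> H -> B -> L

Answer: G H B L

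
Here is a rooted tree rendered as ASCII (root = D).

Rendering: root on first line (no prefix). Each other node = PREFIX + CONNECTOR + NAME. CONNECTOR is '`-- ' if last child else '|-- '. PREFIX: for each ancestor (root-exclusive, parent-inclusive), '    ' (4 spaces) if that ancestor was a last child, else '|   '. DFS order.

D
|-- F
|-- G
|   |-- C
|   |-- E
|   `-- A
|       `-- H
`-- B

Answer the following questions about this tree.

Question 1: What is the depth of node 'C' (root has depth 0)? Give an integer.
Path from root to C: D -> G -> C
Depth = number of edges = 2

Answer: 2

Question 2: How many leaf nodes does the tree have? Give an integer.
Answer: 5

Derivation:
Leaves (nodes with no children): B, C, E, F, H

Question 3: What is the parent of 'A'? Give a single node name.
Answer: G

Derivation:
Scan adjacency: A appears as child of G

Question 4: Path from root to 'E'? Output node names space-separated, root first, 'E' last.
Walk down from root: D -> G -> E

Answer: D G E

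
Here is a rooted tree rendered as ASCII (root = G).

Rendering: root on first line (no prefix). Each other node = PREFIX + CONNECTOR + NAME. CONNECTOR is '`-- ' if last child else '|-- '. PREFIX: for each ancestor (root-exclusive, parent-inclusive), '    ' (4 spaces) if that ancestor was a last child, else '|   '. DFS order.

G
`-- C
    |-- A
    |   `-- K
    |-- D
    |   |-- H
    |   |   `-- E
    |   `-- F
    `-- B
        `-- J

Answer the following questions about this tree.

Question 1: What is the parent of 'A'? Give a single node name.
Answer: C

Derivation:
Scan adjacency: A appears as child of C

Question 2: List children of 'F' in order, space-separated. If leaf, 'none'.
Answer: none

Derivation:
Node F's children (from adjacency): (leaf)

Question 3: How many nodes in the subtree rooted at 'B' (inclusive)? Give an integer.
Subtree rooted at B contains: B, J
Count = 2

Answer: 2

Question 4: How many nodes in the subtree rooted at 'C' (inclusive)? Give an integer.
Answer: 9

Derivation:
Subtree rooted at C contains: A, B, C, D, E, F, H, J, K
Count = 9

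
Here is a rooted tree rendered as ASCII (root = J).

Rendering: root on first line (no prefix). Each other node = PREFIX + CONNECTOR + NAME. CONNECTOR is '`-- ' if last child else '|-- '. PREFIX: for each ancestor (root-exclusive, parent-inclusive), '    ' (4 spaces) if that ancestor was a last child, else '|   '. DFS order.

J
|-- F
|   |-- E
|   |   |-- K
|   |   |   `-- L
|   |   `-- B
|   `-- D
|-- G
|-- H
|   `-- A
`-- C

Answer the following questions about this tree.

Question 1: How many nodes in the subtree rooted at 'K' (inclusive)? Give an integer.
Answer: 2

Derivation:
Subtree rooted at K contains: K, L
Count = 2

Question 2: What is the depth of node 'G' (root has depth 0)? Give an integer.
Path from root to G: J -> G
Depth = number of edges = 1

Answer: 1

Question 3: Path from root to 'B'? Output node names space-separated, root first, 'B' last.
Answer: J F E B

Derivation:
Walk down from root: J -> F -> E -> B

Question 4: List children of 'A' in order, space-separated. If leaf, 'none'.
Answer: none

Derivation:
Node A's children (from adjacency): (leaf)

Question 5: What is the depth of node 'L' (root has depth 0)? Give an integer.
Path from root to L: J -> F -> E -> K -> L
Depth = number of edges = 4

Answer: 4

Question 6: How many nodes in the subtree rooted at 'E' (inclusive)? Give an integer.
Answer: 4

Derivation:
Subtree rooted at E contains: B, E, K, L
Count = 4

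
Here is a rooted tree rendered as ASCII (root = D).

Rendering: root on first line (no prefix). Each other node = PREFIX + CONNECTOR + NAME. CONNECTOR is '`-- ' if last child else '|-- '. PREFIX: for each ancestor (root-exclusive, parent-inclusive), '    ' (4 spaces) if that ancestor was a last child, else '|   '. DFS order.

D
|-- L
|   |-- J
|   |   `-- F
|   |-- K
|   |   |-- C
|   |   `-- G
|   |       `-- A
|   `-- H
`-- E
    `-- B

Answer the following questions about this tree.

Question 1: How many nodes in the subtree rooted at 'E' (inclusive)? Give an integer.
Answer: 2

Derivation:
Subtree rooted at E contains: B, E
Count = 2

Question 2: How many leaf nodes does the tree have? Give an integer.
Leaves (nodes with no children): A, B, C, F, H

Answer: 5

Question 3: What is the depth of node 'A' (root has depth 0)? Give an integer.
Path from root to A: D -> L -> K -> G -> A
Depth = number of edges = 4

Answer: 4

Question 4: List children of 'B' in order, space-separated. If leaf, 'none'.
Node B's children (from adjacency): (leaf)

Answer: none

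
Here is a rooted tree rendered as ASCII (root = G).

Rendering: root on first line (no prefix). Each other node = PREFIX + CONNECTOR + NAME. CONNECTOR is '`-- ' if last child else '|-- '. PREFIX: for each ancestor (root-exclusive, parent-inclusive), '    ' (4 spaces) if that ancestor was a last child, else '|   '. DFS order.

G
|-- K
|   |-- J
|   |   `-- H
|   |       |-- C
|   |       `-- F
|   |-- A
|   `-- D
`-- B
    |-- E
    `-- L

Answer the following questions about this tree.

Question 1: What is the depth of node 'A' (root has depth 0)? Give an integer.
Answer: 2

Derivation:
Path from root to A: G -> K -> A
Depth = number of edges = 2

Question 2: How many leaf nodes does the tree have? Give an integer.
Answer: 6

Derivation:
Leaves (nodes with no children): A, C, D, E, F, L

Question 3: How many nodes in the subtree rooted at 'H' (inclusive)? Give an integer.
Answer: 3

Derivation:
Subtree rooted at H contains: C, F, H
Count = 3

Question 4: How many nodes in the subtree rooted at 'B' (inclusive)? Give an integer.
Subtree rooted at B contains: B, E, L
Count = 3

Answer: 3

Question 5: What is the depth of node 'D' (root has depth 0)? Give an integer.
Answer: 2

Derivation:
Path from root to D: G -> K -> D
Depth = number of edges = 2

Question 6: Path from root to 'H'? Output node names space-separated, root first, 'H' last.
Walk down from root: G -> K -> J -> H

Answer: G K J H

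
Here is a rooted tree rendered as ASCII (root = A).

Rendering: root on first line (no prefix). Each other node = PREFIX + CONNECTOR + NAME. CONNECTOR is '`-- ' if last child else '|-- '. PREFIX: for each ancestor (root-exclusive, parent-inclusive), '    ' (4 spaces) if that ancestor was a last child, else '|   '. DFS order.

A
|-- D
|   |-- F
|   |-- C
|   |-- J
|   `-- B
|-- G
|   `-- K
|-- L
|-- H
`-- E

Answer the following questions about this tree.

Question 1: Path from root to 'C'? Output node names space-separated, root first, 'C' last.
Answer: A D C

Derivation:
Walk down from root: A -> D -> C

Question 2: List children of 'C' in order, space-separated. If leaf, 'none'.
Node C's children (from adjacency): (leaf)

Answer: none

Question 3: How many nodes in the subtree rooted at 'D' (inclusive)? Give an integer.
Answer: 5

Derivation:
Subtree rooted at D contains: B, C, D, F, J
Count = 5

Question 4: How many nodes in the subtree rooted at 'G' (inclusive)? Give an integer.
Subtree rooted at G contains: G, K
Count = 2

Answer: 2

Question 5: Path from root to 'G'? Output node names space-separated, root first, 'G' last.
Walk down from root: A -> G

Answer: A G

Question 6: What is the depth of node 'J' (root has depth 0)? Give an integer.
Path from root to J: A -> D -> J
Depth = number of edges = 2

Answer: 2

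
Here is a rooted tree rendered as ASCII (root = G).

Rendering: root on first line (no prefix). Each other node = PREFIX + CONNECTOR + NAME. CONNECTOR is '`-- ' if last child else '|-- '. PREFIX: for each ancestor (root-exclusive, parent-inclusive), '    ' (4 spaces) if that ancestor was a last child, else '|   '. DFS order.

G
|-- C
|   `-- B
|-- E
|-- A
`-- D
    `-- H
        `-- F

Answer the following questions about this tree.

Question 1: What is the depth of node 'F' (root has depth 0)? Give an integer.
Path from root to F: G -> D -> H -> F
Depth = number of edges = 3

Answer: 3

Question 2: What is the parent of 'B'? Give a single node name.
Scan adjacency: B appears as child of C

Answer: C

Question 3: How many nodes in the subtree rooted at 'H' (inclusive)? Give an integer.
Answer: 2

Derivation:
Subtree rooted at H contains: F, H
Count = 2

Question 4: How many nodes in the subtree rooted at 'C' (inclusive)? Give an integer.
Subtree rooted at C contains: B, C
Count = 2

Answer: 2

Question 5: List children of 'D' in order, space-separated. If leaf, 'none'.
Answer: H

Derivation:
Node D's children (from adjacency): H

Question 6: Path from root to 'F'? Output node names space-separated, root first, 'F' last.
Answer: G D H F

Derivation:
Walk down from root: G -> D -> H -> F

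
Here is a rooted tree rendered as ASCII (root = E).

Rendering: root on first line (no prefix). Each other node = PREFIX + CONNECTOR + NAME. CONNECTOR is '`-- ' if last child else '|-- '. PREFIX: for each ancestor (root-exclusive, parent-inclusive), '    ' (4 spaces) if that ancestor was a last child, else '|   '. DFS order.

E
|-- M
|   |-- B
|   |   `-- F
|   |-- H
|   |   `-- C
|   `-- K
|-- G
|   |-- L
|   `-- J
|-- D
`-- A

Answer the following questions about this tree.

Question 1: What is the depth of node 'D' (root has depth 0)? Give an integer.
Path from root to D: E -> D
Depth = number of edges = 1

Answer: 1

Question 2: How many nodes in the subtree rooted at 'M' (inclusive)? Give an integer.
Subtree rooted at M contains: B, C, F, H, K, M
Count = 6

Answer: 6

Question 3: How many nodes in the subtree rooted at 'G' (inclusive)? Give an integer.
Subtree rooted at G contains: G, J, L
Count = 3

Answer: 3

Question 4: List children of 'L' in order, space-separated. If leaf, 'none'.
Answer: none

Derivation:
Node L's children (from adjacency): (leaf)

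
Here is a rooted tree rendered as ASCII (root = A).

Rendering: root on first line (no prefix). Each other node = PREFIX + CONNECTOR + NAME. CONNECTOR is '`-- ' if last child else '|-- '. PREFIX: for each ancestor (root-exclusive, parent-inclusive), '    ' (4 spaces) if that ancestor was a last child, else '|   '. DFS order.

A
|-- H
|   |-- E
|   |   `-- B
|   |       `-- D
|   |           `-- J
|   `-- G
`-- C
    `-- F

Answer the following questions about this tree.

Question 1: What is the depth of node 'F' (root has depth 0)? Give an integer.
Path from root to F: A -> C -> F
Depth = number of edges = 2

Answer: 2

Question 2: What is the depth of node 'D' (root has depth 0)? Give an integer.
Path from root to D: A -> H -> E -> B -> D
Depth = number of edges = 4

Answer: 4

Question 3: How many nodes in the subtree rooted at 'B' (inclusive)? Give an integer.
Subtree rooted at B contains: B, D, J
Count = 3

Answer: 3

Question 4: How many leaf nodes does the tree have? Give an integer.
Leaves (nodes with no children): F, G, J

Answer: 3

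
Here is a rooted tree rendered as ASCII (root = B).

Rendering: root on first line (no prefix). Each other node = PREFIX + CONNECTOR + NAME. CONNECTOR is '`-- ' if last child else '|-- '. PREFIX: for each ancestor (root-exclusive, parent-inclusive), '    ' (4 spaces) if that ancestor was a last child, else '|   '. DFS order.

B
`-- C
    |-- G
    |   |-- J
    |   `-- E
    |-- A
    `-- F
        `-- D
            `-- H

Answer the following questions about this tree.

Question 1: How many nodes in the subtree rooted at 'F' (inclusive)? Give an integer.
Answer: 3

Derivation:
Subtree rooted at F contains: D, F, H
Count = 3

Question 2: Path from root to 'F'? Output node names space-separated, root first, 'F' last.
Answer: B C F

Derivation:
Walk down from root: B -> C -> F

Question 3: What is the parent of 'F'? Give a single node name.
Scan adjacency: F appears as child of C

Answer: C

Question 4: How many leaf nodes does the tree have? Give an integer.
Leaves (nodes with no children): A, E, H, J

Answer: 4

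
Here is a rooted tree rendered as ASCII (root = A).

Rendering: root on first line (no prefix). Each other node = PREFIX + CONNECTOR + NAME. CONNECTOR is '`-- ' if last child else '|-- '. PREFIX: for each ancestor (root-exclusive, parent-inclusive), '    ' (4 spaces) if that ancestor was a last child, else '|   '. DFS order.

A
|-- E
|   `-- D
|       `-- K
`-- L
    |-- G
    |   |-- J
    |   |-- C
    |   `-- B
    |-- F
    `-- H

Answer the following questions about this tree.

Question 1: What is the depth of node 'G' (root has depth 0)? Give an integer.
Answer: 2

Derivation:
Path from root to G: A -> L -> G
Depth = number of edges = 2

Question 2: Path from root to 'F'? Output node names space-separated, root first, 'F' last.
Answer: A L F

Derivation:
Walk down from root: A -> L -> F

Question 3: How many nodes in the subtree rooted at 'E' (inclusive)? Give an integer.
Answer: 3

Derivation:
Subtree rooted at E contains: D, E, K
Count = 3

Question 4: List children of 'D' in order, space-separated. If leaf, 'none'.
Node D's children (from adjacency): K

Answer: K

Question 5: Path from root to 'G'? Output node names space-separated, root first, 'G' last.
Walk down from root: A -> L -> G

Answer: A L G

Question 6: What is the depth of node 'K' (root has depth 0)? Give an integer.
Path from root to K: A -> E -> D -> K
Depth = number of edges = 3

Answer: 3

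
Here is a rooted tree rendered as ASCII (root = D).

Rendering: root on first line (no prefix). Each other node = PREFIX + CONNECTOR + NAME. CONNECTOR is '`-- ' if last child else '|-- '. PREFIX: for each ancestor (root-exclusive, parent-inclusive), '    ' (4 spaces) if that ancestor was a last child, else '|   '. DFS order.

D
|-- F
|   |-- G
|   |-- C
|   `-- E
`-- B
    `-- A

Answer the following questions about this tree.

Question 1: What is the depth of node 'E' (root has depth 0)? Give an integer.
Path from root to E: D -> F -> E
Depth = number of edges = 2

Answer: 2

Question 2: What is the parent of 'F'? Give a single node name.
Answer: D

Derivation:
Scan adjacency: F appears as child of D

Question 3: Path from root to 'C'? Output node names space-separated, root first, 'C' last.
Answer: D F C

Derivation:
Walk down from root: D -> F -> C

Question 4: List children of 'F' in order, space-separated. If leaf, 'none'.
Answer: G C E

Derivation:
Node F's children (from adjacency): G, C, E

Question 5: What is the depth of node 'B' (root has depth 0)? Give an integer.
Path from root to B: D -> B
Depth = number of edges = 1

Answer: 1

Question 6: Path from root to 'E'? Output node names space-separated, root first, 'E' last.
Answer: D F E

Derivation:
Walk down from root: D -> F -> E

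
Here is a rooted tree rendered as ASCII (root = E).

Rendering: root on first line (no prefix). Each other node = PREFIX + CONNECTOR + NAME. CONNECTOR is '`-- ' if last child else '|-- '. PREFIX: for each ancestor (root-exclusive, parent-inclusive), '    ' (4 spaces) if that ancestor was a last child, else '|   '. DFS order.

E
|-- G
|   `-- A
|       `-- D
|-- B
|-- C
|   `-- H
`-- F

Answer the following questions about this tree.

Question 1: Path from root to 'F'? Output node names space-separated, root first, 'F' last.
Walk down from root: E -> F

Answer: E F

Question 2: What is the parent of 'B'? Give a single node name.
Scan adjacency: B appears as child of E

Answer: E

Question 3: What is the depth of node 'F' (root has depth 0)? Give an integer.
Path from root to F: E -> F
Depth = number of edges = 1

Answer: 1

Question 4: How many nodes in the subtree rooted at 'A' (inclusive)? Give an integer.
Answer: 2

Derivation:
Subtree rooted at A contains: A, D
Count = 2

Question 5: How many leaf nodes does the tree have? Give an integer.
Answer: 4

Derivation:
Leaves (nodes with no children): B, D, F, H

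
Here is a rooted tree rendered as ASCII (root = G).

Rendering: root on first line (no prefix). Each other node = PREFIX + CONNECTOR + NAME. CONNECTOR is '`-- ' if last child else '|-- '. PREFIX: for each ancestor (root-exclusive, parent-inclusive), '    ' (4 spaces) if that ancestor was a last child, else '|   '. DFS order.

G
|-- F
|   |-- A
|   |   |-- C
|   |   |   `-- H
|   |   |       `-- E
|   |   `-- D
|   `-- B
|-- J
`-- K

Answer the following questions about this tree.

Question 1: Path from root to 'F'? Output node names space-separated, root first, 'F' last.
Answer: G F

Derivation:
Walk down from root: G -> F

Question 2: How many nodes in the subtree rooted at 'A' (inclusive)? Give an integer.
Subtree rooted at A contains: A, C, D, E, H
Count = 5

Answer: 5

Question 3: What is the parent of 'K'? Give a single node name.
Scan adjacency: K appears as child of G

Answer: G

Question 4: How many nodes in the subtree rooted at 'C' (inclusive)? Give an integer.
Subtree rooted at C contains: C, E, H
Count = 3

Answer: 3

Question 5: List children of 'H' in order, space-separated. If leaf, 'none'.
Answer: E

Derivation:
Node H's children (from adjacency): E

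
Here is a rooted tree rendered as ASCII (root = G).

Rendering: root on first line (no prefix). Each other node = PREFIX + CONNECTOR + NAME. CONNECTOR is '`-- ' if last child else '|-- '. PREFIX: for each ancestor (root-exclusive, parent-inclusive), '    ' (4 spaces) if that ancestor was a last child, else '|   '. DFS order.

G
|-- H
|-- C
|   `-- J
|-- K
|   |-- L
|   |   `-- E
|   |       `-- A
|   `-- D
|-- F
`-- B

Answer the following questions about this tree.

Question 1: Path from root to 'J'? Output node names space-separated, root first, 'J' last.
Answer: G C J

Derivation:
Walk down from root: G -> C -> J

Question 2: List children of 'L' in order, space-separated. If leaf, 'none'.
Node L's children (from adjacency): E

Answer: E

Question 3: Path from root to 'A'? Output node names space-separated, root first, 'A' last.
Walk down from root: G -> K -> L -> E -> A

Answer: G K L E A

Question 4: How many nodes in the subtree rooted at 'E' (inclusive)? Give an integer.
Answer: 2

Derivation:
Subtree rooted at E contains: A, E
Count = 2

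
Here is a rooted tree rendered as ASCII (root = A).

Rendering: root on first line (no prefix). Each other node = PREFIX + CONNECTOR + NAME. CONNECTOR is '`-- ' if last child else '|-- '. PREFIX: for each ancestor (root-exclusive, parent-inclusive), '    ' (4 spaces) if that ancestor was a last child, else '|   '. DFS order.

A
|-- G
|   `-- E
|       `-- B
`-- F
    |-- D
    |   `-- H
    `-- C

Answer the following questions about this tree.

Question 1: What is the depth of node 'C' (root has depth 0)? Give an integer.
Path from root to C: A -> F -> C
Depth = number of edges = 2

Answer: 2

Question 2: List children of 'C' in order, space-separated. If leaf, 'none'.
Node C's children (from adjacency): (leaf)

Answer: none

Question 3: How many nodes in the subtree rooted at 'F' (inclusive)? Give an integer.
Answer: 4

Derivation:
Subtree rooted at F contains: C, D, F, H
Count = 4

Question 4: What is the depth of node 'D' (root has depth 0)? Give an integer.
Path from root to D: A -> F -> D
Depth = number of edges = 2

Answer: 2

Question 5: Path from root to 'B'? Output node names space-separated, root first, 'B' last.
Answer: A G E B

Derivation:
Walk down from root: A -> G -> E -> B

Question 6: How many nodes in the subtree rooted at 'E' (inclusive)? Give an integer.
Answer: 2

Derivation:
Subtree rooted at E contains: B, E
Count = 2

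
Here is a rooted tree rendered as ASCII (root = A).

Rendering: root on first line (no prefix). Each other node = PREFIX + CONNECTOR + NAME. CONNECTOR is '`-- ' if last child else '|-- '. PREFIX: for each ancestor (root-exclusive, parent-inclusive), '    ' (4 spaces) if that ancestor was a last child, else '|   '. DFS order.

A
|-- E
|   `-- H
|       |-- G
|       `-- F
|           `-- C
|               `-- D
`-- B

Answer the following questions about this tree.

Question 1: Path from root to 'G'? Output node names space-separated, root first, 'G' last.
Answer: A E H G

Derivation:
Walk down from root: A -> E -> H -> G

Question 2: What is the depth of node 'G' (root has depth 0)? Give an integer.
Answer: 3

Derivation:
Path from root to G: A -> E -> H -> G
Depth = number of edges = 3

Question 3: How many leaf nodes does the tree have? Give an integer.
Leaves (nodes with no children): B, D, G

Answer: 3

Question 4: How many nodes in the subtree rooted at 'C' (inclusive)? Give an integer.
Answer: 2

Derivation:
Subtree rooted at C contains: C, D
Count = 2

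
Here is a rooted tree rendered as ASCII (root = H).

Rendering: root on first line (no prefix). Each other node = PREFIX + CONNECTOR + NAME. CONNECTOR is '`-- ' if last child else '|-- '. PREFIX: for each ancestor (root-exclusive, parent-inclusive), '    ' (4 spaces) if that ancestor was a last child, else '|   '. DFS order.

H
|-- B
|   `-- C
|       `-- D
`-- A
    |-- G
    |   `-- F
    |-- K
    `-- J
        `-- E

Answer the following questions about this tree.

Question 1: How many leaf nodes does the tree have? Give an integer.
Leaves (nodes with no children): D, E, F, K

Answer: 4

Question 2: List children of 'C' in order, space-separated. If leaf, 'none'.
Answer: D

Derivation:
Node C's children (from adjacency): D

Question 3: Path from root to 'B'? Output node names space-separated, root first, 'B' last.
Walk down from root: H -> B

Answer: H B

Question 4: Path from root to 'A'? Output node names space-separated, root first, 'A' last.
Answer: H A

Derivation:
Walk down from root: H -> A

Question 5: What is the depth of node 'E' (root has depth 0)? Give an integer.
Answer: 3

Derivation:
Path from root to E: H -> A -> J -> E
Depth = number of edges = 3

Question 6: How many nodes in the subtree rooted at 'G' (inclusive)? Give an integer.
Answer: 2

Derivation:
Subtree rooted at G contains: F, G
Count = 2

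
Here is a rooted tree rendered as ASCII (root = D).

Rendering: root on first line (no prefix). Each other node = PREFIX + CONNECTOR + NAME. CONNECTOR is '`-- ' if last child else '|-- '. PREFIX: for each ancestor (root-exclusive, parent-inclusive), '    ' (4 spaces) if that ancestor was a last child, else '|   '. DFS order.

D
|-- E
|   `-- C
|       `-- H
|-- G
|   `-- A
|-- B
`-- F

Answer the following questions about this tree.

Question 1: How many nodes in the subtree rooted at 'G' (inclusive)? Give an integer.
Answer: 2

Derivation:
Subtree rooted at G contains: A, G
Count = 2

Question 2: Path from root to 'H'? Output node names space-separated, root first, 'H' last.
Walk down from root: D -> E -> C -> H

Answer: D E C H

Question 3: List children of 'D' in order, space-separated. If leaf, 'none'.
Node D's children (from adjacency): E, G, B, F

Answer: E G B F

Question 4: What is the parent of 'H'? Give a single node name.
Scan adjacency: H appears as child of C

Answer: C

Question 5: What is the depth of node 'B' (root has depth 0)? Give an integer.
Path from root to B: D -> B
Depth = number of edges = 1

Answer: 1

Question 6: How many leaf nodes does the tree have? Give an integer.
Leaves (nodes with no children): A, B, F, H

Answer: 4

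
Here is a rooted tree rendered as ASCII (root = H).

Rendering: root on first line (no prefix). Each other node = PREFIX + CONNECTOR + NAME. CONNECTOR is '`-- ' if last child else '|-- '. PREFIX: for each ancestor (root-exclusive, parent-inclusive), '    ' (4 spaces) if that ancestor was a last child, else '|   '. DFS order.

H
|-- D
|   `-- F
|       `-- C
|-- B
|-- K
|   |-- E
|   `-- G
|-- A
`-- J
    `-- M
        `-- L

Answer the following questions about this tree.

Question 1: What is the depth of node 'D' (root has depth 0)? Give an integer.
Path from root to D: H -> D
Depth = number of edges = 1

Answer: 1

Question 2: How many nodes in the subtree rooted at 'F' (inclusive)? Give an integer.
Answer: 2

Derivation:
Subtree rooted at F contains: C, F
Count = 2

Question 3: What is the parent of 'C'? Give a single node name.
Answer: F

Derivation:
Scan adjacency: C appears as child of F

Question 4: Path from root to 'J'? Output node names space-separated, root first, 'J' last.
Walk down from root: H -> J

Answer: H J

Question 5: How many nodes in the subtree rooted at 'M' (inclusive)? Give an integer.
Answer: 2

Derivation:
Subtree rooted at M contains: L, M
Count = 2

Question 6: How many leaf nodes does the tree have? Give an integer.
Leaves (nodes with no children): A, B, C, E, G, L

Answer: 6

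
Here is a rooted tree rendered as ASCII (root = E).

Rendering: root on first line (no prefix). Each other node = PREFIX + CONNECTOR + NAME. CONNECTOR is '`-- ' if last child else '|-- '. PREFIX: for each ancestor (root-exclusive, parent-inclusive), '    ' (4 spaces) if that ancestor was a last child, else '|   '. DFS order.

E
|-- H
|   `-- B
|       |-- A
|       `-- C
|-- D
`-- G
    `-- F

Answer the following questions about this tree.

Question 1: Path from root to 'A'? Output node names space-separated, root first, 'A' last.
Answer: E H B A

Derivation:
Walk down from root: E -> H -> B -> A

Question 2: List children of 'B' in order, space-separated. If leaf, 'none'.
Node B's children (from adjacency): A, C

Answer: A C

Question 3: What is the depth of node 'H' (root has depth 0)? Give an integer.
Path from root to H: E -> H
Depth = number of edges = 1

Answer: 1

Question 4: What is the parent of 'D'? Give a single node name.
Answer: E

Derivation:
Scan adjacency: D appears as child of E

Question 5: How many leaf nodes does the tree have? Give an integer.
Answer: 4

Derivation:
Leaves (nodes with no children): A, C, D, F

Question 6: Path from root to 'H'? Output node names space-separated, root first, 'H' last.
Walk down from root: E -> H

Answer: E H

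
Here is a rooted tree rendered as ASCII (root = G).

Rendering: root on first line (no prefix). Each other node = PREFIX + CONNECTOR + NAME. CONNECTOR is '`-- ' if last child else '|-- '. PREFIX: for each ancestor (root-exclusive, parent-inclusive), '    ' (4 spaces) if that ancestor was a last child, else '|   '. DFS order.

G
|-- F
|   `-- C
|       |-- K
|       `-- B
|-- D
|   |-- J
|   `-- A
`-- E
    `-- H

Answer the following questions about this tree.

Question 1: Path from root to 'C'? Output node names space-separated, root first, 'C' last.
Walk down from root: G -> F -> C

Answer: G F C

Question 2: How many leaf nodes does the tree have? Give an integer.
Answer: 5

Derivation:
Leaves (nodes with no children): A, B, H, J, K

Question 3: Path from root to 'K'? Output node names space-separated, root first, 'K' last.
Answer: G F C K

Derivation:
Walk down from root: G -> F -> C -> K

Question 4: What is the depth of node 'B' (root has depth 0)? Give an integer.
Answer: 3

Derivation:
Path from root to B: G -> F -> C -> B
Depth = number of edges = 3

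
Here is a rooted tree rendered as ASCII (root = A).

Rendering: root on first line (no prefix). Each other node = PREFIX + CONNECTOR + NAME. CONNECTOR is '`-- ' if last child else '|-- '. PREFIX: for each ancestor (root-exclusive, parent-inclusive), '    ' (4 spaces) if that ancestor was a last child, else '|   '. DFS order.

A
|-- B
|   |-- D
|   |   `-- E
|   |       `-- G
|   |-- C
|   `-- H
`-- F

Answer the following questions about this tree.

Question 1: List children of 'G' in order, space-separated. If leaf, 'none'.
Answer: none

Derivation:
Node G's children (from adjacency): (leaf)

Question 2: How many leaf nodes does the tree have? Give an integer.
Answer: 4

Derivation:
Leaves (nodes with no children): C, F, G, H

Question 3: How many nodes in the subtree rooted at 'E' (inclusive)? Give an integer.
Answer: 2

Derivation:
Subtree rooted at E contains: E, G
Count = 2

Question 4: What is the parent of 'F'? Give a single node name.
Scan adjacency: F appears as child of A

Answer: A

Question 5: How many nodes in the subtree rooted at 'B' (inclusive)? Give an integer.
Answer: 6

Derivation:
Subtree rooted at B contains: B, C, D, E, G, H
Count = 6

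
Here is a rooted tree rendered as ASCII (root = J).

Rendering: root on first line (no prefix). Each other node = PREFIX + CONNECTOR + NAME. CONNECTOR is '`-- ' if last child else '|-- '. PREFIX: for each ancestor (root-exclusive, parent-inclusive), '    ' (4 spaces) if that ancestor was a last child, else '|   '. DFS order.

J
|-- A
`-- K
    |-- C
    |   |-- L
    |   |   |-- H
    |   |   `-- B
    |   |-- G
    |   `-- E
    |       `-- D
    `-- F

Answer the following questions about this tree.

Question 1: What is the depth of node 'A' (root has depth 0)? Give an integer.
Answer: 1

Derivation:
Path from root to A: J -> A
Depth = number of edges = 1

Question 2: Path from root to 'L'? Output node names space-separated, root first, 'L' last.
Answer: J K C L

Derivation:
Walk down from root: J -> K -> C -> L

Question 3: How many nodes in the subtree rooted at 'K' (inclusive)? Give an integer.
Answer: 9

Derivation:
Subtree rooted at K contains: B, C, D, E, F, G, H, K, L
Count = 9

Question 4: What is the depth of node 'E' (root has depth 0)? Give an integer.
Answer: 3

Derivation:
Path from root to E: J -> K -> C -> E
Depth = number of edges = 3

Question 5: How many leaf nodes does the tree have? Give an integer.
Answer: 6

Derivation:
Leaves (nodes with no children): A, B, D, F, G, H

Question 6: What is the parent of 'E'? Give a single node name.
Scan adjacency: E appears as child of C

Answer: C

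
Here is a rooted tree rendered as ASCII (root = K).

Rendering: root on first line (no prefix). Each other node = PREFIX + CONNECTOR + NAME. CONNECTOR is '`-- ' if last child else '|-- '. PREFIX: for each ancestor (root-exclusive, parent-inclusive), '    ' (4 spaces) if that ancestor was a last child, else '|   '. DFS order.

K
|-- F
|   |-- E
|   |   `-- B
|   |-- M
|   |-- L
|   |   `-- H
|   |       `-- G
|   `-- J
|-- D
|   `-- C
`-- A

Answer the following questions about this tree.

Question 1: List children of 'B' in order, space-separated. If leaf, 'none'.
Node B's children (from adjacency): (leaf)

Answer: none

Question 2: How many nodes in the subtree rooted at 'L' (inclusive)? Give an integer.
Answer: 3

Derivation:
Subtree rooted at L contains: G, H, L
Count = 3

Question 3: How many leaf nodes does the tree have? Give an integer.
Leaves (nodes with no children): A, B, C, G, J, M

Answer: 6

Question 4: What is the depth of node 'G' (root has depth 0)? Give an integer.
Path from root to G: K -> F -> L -> H -> G
Depth = number of edges = 4

Answer: 4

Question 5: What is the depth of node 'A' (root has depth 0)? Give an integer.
Answer: 1

Derivation:
Path from root to A: K -> A
Depth = number of edges = 1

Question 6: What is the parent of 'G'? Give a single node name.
Scan adjacency: G appears as child of H

Answer: H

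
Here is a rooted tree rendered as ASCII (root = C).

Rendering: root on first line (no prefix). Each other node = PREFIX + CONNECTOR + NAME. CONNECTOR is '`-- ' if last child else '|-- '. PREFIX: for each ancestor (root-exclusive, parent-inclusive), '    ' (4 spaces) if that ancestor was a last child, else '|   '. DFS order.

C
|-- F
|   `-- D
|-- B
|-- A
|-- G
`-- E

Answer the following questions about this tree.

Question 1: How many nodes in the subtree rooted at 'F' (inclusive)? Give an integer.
Subtree rooted at F contains: D, F
Count = 2

Answer: 2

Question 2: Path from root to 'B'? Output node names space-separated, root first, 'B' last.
Answer: C B

Derivation:
Walk down from root: C -> B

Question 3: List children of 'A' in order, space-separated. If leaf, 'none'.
Node A's children (from adjacency): (leaf)

Answer: none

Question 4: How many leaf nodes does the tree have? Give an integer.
Answer: 5

Derivation:
Leaves (nodes with no children): A, B, D, E, G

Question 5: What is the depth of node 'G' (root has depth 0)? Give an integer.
Answer: 1

Derivation:
Path from root to G: C -> G
Depth = number of edges = 1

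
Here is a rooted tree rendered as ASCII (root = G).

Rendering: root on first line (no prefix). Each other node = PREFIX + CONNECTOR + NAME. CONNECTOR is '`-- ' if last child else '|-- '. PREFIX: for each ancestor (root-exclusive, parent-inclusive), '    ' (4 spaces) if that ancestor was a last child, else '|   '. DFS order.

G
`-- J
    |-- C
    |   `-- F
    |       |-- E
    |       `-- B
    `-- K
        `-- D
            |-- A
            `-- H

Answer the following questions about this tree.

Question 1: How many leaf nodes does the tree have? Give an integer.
Answer: 4

Derivation:
Leaves (nodes with no children): A, B, E, H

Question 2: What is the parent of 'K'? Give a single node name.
Answer: J

Derivation:
Scan adjacency: K appears as child of J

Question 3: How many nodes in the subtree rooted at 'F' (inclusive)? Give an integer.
Answer: 3

Derivation:
Subtree rooted at F contains: B, E, F
Count = 3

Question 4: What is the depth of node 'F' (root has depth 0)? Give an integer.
Answer: 3

Derivation:
Path from root to F: G -> J -> C -> F
Depth = number of edges = 3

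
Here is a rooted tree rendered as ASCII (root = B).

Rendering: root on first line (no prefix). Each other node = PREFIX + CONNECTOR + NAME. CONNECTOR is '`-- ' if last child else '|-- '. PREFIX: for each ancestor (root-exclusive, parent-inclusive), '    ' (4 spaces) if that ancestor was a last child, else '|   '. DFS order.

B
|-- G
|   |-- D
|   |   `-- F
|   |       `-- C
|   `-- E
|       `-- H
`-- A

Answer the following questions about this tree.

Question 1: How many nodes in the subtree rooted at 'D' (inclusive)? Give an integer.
Subtree rooted at D contains: C, D, F
Count = 3

Answer: 3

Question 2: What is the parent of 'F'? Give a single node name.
Answer: D

Derivation:
Scan adjacency: F appears as child of D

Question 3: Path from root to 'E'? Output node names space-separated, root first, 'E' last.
Answer: B G E

Derivation:
Walk down from root: B -> G -> E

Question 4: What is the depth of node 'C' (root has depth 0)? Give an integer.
Answer: 4

Derivation:
Path from root to C: B -> G -> D -> F -> C
Depth = number of edges = 4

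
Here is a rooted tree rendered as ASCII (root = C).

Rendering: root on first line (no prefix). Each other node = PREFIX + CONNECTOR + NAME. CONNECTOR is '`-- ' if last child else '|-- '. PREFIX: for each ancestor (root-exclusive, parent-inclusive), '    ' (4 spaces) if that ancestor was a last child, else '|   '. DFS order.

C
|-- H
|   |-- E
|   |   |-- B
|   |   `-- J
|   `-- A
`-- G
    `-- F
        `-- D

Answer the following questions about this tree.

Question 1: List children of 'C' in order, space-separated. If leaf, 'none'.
Answer: H G

Derivation:
Node C's children (from adjacency): H, G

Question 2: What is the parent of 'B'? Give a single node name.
Scan adjacency: B appears as child of E

Answer: E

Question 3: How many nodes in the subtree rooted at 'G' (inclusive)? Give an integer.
Subtree rooted at G contains: D, F, G
Count = 3

Answer: 3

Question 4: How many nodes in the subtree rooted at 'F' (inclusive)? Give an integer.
Answer: 2

Derivation:
Subtree rooted at F contains: D, F
Count = 2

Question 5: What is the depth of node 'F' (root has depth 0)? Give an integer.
Answer: 2

Derivation:
Path from root to F: C -> G -> F
Depth = number of edges = 2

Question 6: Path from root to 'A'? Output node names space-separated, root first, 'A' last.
Walk down from root: C -> H -> A

Answer: C H A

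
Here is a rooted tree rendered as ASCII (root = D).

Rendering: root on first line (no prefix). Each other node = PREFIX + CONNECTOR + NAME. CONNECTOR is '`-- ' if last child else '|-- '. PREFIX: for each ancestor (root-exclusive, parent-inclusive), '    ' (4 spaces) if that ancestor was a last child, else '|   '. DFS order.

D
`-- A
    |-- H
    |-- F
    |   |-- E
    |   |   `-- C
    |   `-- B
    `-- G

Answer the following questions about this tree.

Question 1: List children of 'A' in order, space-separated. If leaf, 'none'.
Node A's children (from adjacency): H, F, G

Answer: H F G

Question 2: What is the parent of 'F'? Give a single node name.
Scan adjacency: F appears as child of A

Answer: A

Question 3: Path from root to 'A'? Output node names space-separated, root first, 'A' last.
Walk down from root: D -> A

Answer: D A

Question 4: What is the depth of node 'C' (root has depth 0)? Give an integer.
Answer: 4

Derivation:
Path from root to C: D -> A -> F -> E -> C
Depth = number of edges = 4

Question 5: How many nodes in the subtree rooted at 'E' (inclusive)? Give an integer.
Answer: 2

Derivation:
Subtree rooted at E contains: C, E
Count = 2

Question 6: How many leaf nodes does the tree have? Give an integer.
Answer: 4

Derivation:
Leaves (nodes with no children): B, C, G, H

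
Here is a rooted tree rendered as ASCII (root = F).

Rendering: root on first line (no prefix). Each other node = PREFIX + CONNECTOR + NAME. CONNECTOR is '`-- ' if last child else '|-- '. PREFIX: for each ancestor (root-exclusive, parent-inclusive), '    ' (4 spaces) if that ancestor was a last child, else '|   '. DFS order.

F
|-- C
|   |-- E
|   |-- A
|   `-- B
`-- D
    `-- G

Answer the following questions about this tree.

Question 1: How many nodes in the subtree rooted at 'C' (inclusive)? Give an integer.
Answer: 4

Derivation:
Subtree rooted at C contains: A, B, C, E
Count = 4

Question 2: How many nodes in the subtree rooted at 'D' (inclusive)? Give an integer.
Subtree rooted at D contains: D, G
Count = 2

Answer: 2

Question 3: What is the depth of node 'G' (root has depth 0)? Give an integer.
Answer: 2

Derivation:
Path from root to G: F -> D -> G
Depth = number of edges = 2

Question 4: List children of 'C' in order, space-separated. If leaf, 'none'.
Answer: E A B

Derivation:
Node C's children (from adjacency): E, A, B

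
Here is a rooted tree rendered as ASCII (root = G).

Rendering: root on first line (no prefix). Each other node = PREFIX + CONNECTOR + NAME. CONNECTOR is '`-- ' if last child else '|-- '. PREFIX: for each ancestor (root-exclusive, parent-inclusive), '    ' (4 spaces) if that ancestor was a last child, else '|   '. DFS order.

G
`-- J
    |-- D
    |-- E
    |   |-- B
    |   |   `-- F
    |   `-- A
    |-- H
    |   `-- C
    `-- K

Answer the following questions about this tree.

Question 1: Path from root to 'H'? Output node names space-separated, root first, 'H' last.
Walk down from root: G -> J -> H

Answer: G J H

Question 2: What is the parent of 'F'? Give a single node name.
Answer: B

Derivation:
Scan adjacency: F appears as child of B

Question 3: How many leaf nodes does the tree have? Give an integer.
Answer: 5

Derivation:
Leaves (nodes with no children): A, C, D, F, K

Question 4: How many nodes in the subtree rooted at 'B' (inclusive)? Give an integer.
Answer: 2

Derivation:
Subtree rooted at B contains: B, F
Count = 2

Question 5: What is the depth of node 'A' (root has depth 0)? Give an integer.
Answer: 3

Derivation:
Path from root to A: G -> J -> E -> A
Depth = number of edges = 3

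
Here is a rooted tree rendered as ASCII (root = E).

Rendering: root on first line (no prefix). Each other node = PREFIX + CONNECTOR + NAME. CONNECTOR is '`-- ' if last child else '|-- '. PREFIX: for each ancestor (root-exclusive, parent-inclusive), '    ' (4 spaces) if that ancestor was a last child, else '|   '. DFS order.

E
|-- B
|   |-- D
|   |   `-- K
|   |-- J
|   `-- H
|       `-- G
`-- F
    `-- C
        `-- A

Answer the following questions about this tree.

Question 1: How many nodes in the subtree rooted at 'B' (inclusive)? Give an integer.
Answer: 6

Derivation:
Subtree rooted at B contains: B, D, G, H, J, K
Count = 6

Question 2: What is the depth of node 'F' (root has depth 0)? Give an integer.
Path from root to F: E -> F
Depth = number of edges = 1

Answer: 1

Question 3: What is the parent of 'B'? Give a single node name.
Answer: E

Derivation:
Scan adjacency: B appears as child of E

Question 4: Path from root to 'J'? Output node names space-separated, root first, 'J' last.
Walk down from root: E -> B -> J

Answer: E B J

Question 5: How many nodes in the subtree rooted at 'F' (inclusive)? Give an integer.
Answer: 3

Derivation:
Subtree rooted at F contains: A, C, F
Count = 3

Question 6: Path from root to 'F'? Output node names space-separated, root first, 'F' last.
Answer: E F

Derivation:
Walk down from root: E -> F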